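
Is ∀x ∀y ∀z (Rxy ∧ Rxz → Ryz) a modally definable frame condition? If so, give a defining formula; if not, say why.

Definable; ◇p → □◇p defines it

The condition is the Euclidean property. A defining modal formula is ◇p → □◇p.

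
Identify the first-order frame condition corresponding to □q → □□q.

Suppose □q→□□q is valid. Take Rxy, Ryz and set V(q)={w : Rxw}. Then □q at x, so □□q at x, so □q at y, so q at z, i.e. Rxz.

Transitivity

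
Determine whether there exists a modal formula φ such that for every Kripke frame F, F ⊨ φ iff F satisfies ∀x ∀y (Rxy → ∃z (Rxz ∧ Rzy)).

This is a Sahlqvist condition; the C4 axiom □□r → □r defines it.

Yes — defined by □□r → □r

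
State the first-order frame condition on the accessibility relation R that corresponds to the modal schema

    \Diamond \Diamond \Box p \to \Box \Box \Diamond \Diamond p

This is a Sahlqvist (Geach-type) schema ◇^2□^1p → □^2◇^2p.
Minimal-valuation argument: fix x; take any y with xR^2y and any z with xR^2z. Set V(p) to the set of worlds R-reachable from y in exactly 1 step. Then □^1p holds at y, so the antecedent holds at x; validity forces ◇^2p at z, giving a w with zR^2w and yR^1w.
First-order correspondent: \forall x \forall y \forall z ((x R^2 y \wedge x R^2 z) \to \exists w (yRw \wedge z R^2 w)).

\forall x \forall y \forall z ((x R^2 y \wedge x R^2 z) \to \exists w (yRw \wedge z R^2 w))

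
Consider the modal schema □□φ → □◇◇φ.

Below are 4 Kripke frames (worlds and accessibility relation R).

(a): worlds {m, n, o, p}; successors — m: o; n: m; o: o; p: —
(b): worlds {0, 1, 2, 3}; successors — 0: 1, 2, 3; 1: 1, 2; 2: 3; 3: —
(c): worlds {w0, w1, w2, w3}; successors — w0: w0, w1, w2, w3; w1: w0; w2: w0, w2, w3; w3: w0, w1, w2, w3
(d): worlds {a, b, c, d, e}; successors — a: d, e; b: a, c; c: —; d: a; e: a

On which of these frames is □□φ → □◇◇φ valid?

The schema corresponds to a generalized confluence (Geach) condition: ∀x ∀z (xRz → ∃w (xR²w ∧ zR²w)).
(a): holds.
(b): fails — 0R2 but no w with 0R²w and 2R²w.
(c): holds.
(d): fails — aRd but no w with aR²w and dR²w.
Valid on: (a), (c).

(a), (c)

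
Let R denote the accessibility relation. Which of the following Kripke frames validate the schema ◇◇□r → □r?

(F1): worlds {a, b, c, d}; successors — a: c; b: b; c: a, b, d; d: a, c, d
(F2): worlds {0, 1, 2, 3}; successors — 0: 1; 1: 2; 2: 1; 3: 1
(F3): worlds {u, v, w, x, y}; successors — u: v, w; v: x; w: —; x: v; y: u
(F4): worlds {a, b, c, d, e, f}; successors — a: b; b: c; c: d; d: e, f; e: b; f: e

(F2)

This is the axiom for a generalized confluence (Geach) condition; its first-order frame correspondent is ∀x ∀y ∀z ((xR²y ∧ xRz) → ∃w (yRw ∧ z = w)).
(F1): fails — aR²b, aRc but no w with bRw and c=w.
(F2): holds.
(F3): fails — uR²x, uRw but no t with xRt and w=t.
(F4): fails — aR²c, aRb but no w with cRw and b=w.
Valid on: (F2).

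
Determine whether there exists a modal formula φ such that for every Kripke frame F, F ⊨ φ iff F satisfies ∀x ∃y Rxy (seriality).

This is a Sahlqvist condition; the D axiom □p → ◇p defines it.

Definable; □p → ◇p defines it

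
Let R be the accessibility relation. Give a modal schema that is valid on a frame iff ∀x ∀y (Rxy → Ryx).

ψ → □◇ψ

This is symmetry; the standard corresponding axiom is B: ψ → □◇ψ.
Suppose ψ→□◇ψ is valid. Take Rxy and set V(ψ)={x}. Then ψ at x, so □◇ψ at x, so ◇ψ at y, so some z with Ryz has ψ; z=x, i.e. Ryx.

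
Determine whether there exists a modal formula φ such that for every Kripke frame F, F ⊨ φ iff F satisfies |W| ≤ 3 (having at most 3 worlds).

Not modally definable

Any modally definable frame class is closed under disjoint unions.
Any modal formula valid on each of 4 disjoint one-world frames is valid on their disjoint union (validity is preserved under disjoint unions). Each one-world frame has |W|=1≤3, but the union has |W|=4.
So the class is not modally definable.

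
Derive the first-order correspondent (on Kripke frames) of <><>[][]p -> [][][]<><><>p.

This is a Sahlqvist (Geach-type) schema ◇^2□^2p → □^3◇^3p.
Minimal-valuation argument: fix x; take any y with xR^2y and any z with xR^3z. Set V(p) to the set of worlds R-reachable from y in exactly 2 steps. Then □^2p holds at y, so the antecedent holds at x; validity forces ◇^3p at z, giving a w with zR^3w and yR^2w.
First-order correspondent: forall x forall y forall z ((x R^2 y & x R^3 z) -> exists w (y R^2 w & z R^3 w)).

forall x forall y forall z ((x R^2 y & x R^3 z) -> exists w (y R^2 w & z R^3 w))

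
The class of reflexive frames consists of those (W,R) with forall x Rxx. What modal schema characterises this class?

A defining formula is □q → q (the T axiom).
Suppose □q→q is valid. At any x set V(q)={w : Rxw}. Then □q holds at x, so q holds at x, i.e. Rxx.

□q → q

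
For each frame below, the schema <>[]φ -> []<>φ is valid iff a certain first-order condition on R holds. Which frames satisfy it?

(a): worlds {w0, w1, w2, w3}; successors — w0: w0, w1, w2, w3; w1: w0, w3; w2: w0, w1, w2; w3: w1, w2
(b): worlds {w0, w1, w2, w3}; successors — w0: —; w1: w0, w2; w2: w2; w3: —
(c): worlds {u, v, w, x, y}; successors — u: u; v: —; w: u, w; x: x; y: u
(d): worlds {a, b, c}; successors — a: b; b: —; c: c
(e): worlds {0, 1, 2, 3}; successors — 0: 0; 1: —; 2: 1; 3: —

This is the axiom for convergence; its first-order frame correspondent is forall x forall y forall z (Rxy & Rxz -> exists w (Ryw & Rzw)).
(a): fails — Rw0w1 and Rw0w3 but w1 and w3 have no common successor.
(b): fails — Rw1w2 and Rw1w0 but w2 and w0 have no common successor.
(c): satisfies the condition.
(d): fails — Rab and Rab but b and b have no common successor.
(e): fails — R21 and R21 but 1 and 1 have no common successor.

(c)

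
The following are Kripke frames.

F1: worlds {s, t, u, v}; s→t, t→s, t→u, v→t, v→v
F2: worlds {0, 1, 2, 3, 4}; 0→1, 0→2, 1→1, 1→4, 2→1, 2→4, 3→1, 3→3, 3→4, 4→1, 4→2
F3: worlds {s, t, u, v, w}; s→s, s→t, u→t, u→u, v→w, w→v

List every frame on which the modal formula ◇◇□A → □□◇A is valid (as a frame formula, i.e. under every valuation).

Frame correspondent (Sahlqvist): ∀x ∀y ∀z ((xR²y ∧ xR²z) → ∃w (yRw ∧ zRw)) — i.e. a generalized confluence (Geach) condition.
F1: fails — sR²s, sR²u but no w with sRw and uRw.
F2: satisfies the condition.
F3: fails — sR²s, sR²t but no w* with sRw* and tRw*.
Valid on: F2.

F2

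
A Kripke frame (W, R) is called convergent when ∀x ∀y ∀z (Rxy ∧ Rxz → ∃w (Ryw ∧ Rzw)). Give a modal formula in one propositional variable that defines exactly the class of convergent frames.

◇□r → □◇r

The condition is convergence. The .2 schema ◇□r → □◇r defines it.
Suppose ◇□r→□◇r is valid. Take Rxy, Rxz and set V(r)={w : Ryw}. Then □r at y so ◇□r at x, so □◇r at x, so ◇r at z, giving w with Rzw and Ryw.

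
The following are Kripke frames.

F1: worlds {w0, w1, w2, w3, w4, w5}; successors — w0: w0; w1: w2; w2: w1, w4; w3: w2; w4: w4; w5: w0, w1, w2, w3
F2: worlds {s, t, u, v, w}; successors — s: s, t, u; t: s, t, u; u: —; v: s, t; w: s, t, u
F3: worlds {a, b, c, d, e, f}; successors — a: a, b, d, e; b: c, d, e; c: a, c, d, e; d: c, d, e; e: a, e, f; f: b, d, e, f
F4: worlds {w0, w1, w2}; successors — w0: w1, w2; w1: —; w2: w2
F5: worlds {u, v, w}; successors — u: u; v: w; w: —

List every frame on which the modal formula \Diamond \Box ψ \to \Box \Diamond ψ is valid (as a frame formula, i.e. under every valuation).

F3

This is the axiom for convergence; its first-order frame correspondent is \forall x \forall y \forall z (Rxy \wedge Rxz \to \exists w (Ryw \wedge Rzw)).
F1: fails — Rw2w4 and Rw2w1 but w4 and w1 have no common successor.
F2: fails — Rsu and Rsu but u and u have no common successor.
F3: holds.
F4: fails — Rw0w1 and Rw0w1 but w1 and w1 have no common successor.
F5: fails — Rvw and Rvw but w and w have no common successor.
Valid on: F3.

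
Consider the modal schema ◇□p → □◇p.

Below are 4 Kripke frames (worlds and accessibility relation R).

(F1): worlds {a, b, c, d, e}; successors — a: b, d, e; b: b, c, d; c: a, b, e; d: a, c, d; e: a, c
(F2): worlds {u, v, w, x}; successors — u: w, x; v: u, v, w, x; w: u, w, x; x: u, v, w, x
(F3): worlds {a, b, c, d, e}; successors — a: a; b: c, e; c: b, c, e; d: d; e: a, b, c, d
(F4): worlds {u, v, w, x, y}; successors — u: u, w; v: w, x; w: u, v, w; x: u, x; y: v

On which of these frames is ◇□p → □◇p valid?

(F2), (F4)

This is the axiom for convergence; its first-order frame correspondent is ∀x ∀y ∀z (Rxy ∧ Rxz → ∃w (Ryw ∧ Rzw)).
(F1): fails — Rce and Rca but e and a have no common successor.
(F2): ✓.
(F3): fails — Reb and Rea but b and a have no common successor.
(F4): ✓.
Valid on: (F2), (F4).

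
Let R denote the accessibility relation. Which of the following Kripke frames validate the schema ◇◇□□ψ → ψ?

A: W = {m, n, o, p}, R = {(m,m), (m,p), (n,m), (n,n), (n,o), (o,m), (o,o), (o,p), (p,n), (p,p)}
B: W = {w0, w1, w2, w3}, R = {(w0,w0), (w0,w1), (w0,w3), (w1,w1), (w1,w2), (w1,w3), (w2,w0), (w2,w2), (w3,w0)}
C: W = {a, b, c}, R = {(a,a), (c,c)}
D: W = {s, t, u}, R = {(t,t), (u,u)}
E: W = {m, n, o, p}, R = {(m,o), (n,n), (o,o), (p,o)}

The schema corresponds to a generalized confluence (Geach) condition: ∀x ∀y (xR²y → ∃w (yR²w ∧ x = w)).
A: fails — oR²m but no w with mR²w and o=w.
B: fails — w2R²w3 but no w with w3R²w and w2=w.
C: ✓.
D: ✓.
E: fails — mR²o but no w with oR²w and m=w.

C, D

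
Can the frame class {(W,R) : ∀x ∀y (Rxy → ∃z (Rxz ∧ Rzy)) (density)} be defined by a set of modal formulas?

This is a Sahlqvist condition; the C4 axiom □□r → □r defines it.
Suppose □□r→□r is valid. Take Rxy and set V(r)={w : xR²w}. Then □□r at x, so □r at x, so r at y, i.e. ∃z(Rxz∧Rzy).

Definable; □□r → □r defines it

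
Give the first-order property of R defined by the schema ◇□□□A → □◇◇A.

∀x ∀y ∀z ((xRy ∧ xRz) → ∃w (yR³w ∧ zR²w))

This is a Sahlqvist (Geach-type) schema ◇^1□^3A → □^1◇^2A.
Minimal-valuation argument: fix x; take any y with xR^1y and any z with xR^1z. Set V(A) to the set of worlds R-reachable from y in exactly 3 steps. Then □^3A holds at y, so the antecedent holds at x; validity forces ◇^2A at z, giving a w with zR^2w and yR^3w.
First-order correspondent: ∀x ∀y ∀z ((xRy ∧ xRz) → ∃w (yR³w ∧ zR²w)).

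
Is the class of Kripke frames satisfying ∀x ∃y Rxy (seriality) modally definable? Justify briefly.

Yes: it is seriality, defined by the D schema □q → ◇q.
Suppose □q→◇q is valid. At any x set V(q)=W. Then □q at x, so ◇q at x, so x has a successor.

Definable; □q → ◇q defines it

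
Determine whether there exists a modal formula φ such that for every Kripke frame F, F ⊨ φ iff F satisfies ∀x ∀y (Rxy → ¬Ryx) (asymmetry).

No

If a class were modally definable it would be closed under surjective bounded morphisms (Goldblatt–Thomason).
The 4-cycle (worlds s,t,u,v with s→t→u→v→s) is asymmetric. Mapping every world to a single reflexive point • is a surjective bounded morphism, and the reflexive point is not asymmetric (R•• but asymmetry requires ¬R••).
Hence asymmetry is not modally definable.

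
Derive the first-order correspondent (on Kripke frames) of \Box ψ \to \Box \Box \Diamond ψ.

This is a Sahlqvist (Geach-type) schema ◇^0□^1ψ → □^2◇^1ψ.
Minimal-valuation argument: fix x; take any y with xR^0y and any z with xR^2z. Set V(ψ) to the set of worlds R-reachable from y in exactly 1 step. Then □^1ψ holds at y, so the antecedent holds at x; validity forces ◇^1ψ at z, giving a w with zR^1w and yR^1w.
First-order correspondent: \forall x \forall z (x R^2 z \to \exists w (xRw \wedge zRw)).

\forall x \forall z (x R^2 z \to \exists w (xRw \wedge zRw))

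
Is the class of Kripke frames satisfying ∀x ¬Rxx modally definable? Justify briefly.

Any modally definable frame class is closed under surjective bounded morphisms.
The 2-cycle (worlds 0,1 with 0→1→0) is irreflexive, and the map sending every world to a single reflexive point • is a surjective bounded morphism (forth: every edge maps to (•,•); back: every world has a successor). So any modal formula valid on the 2-cycle is also valid on the reflexive point, which is not irreflexive.
Hence irreflexivity is not modally definable.

Not modally definable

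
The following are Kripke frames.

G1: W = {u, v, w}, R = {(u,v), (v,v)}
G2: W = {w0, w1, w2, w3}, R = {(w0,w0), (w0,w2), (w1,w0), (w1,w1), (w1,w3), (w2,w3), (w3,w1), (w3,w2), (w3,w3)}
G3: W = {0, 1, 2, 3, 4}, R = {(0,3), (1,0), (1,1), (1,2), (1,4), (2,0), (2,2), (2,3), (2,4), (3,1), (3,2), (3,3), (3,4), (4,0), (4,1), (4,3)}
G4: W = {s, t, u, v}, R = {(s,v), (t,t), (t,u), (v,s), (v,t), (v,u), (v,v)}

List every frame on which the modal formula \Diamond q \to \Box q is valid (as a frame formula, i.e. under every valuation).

G1

The schema corresponds to partial functionality: \forall x \forall y \forall z (Rxy \wedge Rxz \to y = z).
G1: holds.
G2: fails — w0 sees both w0 and w2.
G3: fails — 1 sees both 0 and 1.
G4: fails — t sees both t and u.
Valid on: G1.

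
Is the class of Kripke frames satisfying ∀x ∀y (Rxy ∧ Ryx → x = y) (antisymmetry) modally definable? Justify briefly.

Modal frame validity is preserved under surjective bounded morphisms.
The 8-cycle (worlds s,t,u,v,w,x,y,z with s→t→u→v→w→x→y→z→s) is antisymmetric. Sending even-indexed worlds to • and odd-indexed worlds to ∘ is a surjective bounded morphism onto the two-world frame with •↔∘, which is not antisymmetric.
Hence antisymmetry is not modally definable.

Not modally definable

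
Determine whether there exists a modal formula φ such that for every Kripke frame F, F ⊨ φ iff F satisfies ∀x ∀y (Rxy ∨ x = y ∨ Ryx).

Not definable by any modal formula

Any modally definable frame class is closed under disjoint unions.
Take 4 disjoint single-world reflexive frames: each is trivially connected, but their disjoint union has 4 worlds with no edge between distinct components, so it is not connected.
So the class is not modally definable.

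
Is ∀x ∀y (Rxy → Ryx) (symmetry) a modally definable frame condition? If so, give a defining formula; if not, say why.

Yes, by r → □◇r

Yes: it is symmetry, defined by the B schema r → □◇r.
Suppose r→□◇r is valid. Take Rxy and set V(r)={x}. Then r at x, so □◇r at x, so ◇r at y, so some z with Ryz has r; z=x, i.e. Ryx.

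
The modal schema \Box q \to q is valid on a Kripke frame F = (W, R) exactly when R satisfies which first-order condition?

Suppose □q→q is valid. At any x set V(q)={w : Rxw}. Then □q holds at x, so q holds at x, i.e. Rxx.
Conversely, on a frame with reflexivity the schema holds at every world under every valuation.
Frame condition: \forall x Rxx.

reflexivity: \forall x Rxx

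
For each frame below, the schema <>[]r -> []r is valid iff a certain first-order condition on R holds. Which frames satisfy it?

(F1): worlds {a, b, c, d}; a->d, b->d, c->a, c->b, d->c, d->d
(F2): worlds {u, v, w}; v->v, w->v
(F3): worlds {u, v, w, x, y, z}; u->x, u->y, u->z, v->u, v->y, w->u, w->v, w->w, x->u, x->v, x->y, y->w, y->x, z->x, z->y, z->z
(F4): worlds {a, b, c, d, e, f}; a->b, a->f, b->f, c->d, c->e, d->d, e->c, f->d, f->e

The schema corresponds to the Euclidean property: forall x forall y forall z (Rxy & Rxz -> Ryz).
(F1): fails — Rcb and Rcb but not Rbb.
(F2): satisfies the condition.
(F3): fails — Rux and Ruz but not Rxz.
(F4): fails — Rab and Rab but not Rbb.
Valid on: (F2).

(F2)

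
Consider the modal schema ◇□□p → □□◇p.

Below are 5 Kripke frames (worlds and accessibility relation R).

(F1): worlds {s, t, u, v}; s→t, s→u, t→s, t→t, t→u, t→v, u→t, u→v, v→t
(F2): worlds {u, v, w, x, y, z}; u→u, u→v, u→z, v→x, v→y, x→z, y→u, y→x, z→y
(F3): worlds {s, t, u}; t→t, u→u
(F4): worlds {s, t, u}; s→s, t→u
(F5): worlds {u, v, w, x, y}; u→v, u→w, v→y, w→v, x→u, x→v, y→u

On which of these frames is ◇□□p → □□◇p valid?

This is the axiom for a generalized confluence (Geach) condition; its first-order frame correspondent is ∀x ∀y ∀z ((xRy ∧ xR²z) → ∃w (yR²w ∧ zRw)).
(F1): ✓.
(F2): fails — uRv, uR²z but no t with vR²t and zRt.
(F3): ✓.
(F4): ✓.
(F5): fails — uRv, uR²v but no t with vR²t and vRt.

(F1), (F3), (F4)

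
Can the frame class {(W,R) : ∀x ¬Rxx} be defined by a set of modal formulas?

Any modally definable frame class is closed under surjective bounded morphisms.
The 3-cycle (worlds 0,1,2 with 0→1→2→0) is irreflexive, and the map sending every world to a single reflexive point • is a surjective bounded morphism (forth: every edge maps to (•,•); back: every world has a successor). So any modal formula valid on the 3-cycle is also valid on the reflexive point, which is not irreflexive.
So no modal formula (or set of formulas) defines exactly the irreflexive frames.

Not definable by any modal formula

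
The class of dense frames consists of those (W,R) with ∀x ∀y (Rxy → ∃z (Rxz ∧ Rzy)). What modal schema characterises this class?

□□q → □q

This is density; the standard corresponding axiom is C4: □□q → □q.
Suppose □□q→□q is valid. Take Rxy and set V(q)={w : xR²w}. Then □□q at x, so □q at x, so q at y, i.e. ∃z(Rxz∧Rzy).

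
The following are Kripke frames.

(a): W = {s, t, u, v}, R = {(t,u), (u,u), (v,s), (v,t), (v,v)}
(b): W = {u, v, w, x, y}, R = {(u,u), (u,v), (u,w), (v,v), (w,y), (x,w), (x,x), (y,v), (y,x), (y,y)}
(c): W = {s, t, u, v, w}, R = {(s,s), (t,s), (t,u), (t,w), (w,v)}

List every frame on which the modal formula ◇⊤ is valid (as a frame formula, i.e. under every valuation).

(b)

Frame correspondent (Sahlqvist): ∀x ∃y Rxy — i.e. seriality.
(a): fails — world s has no successor.
(b): condition met.
(c): fails — world u has no successor.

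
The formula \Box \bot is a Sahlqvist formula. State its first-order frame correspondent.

emptiness of R

□⊥ is valid iff no world has any successor (otherwise □⊥ fails at any world with one).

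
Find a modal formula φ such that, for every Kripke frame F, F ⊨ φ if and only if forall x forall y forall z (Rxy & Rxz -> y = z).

◇p → □p

A defining formula is ◇p → □p (the CD axiom).
Suppose ◇p→□p is valid. Take Rxy, Rxz and set V(p)={y}. Then ◇p at x, so □p at x, so p at z, i.e. z=y.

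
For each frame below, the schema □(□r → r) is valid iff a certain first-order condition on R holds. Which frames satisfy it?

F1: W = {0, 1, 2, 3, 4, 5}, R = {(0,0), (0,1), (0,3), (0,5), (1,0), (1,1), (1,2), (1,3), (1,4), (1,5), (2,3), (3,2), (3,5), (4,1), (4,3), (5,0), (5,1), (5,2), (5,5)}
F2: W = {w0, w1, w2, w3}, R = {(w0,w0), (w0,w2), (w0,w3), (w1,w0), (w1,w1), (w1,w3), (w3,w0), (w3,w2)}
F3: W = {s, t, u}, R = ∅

This is the axiom for shift-reflexivity; its first-order frame correspondent is ∀x ∀y (Rxy → Ryy).
F1: fails — R12 but not R22.
F2: fails — Rw3w2 but not Rw2w2.
F3: condition met.

F3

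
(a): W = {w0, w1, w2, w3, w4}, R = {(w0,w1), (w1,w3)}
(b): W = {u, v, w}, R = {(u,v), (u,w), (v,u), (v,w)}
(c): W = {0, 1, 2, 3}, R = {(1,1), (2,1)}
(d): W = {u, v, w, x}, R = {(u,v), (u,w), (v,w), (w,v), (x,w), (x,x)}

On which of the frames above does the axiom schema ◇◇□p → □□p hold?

(c)

This is the axiom for a generalized confluence (Geach) condition; its first-order frame correspondent is ∀x ∀y ∀z ((xR²y ∧ xR²z) → ∃w (yRw ∧ z = w)).
(a): fails — w0R²w3, w0R²w3 but no w with w3Rw and w3=w.
(b): fails — uR²u, uR²u but no t with uRt and u=t.
(c): holds.
(d): fails — uR²v, uR²v but no t with vRt and v=t.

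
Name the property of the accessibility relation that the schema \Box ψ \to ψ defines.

reflexivity: \forall x Rxx

Suppose □ψ→ψ is valid. At any x set V(ψ)={w : Rxw}. Then □ψ holds at x, so ψ holds at x, i.e. Rxx.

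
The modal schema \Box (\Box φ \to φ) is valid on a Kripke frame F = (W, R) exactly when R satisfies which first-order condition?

Suppose □(□φ→φ) is valid. Take Rxy and set V(φ)={w : Ryw}. Then at y, □φ holds; since □(□φ→φ) at x, □φ→φ at y, so φ at y, i.e. Ryy.

shift-reflexivity: \forall x \forall y (Rxy \to Ryy)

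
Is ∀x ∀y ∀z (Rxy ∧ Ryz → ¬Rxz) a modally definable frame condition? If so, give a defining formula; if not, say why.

No — not modally definable

Any modally definable frame class is closed under surjective bounded morphisms.
The 5-cycle (worlds w0,w1,w2,w3,w4 with w0→w1→w2→w3→w4→w0) is intransitive. Mapping every world to a single reflexive point • is a surjective bounded morphism; the reflexive point is not intransitive (R••∧R•• but R••).
So no modal formula (or set of formulas) defines exactly the intransitive frames.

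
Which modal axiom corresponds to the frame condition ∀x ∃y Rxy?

□ψ → ◇ψ

The condition is seriality. The D schema □ψ → ◇ψ defines it.
Suppose □ψ→◇ψ is valid. At any x set V(ψ)=W. Then □ψ at x, so ◇ψ at x, so x has a successor.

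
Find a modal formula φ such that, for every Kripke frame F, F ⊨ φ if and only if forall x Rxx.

□q → q

A defining formula is □q → q (the T axiom).
Suppose □q→q is valid. At any x set V(q)={w : Rxw}. Then □q holds at x, so q holds at x, i.e. Rxx.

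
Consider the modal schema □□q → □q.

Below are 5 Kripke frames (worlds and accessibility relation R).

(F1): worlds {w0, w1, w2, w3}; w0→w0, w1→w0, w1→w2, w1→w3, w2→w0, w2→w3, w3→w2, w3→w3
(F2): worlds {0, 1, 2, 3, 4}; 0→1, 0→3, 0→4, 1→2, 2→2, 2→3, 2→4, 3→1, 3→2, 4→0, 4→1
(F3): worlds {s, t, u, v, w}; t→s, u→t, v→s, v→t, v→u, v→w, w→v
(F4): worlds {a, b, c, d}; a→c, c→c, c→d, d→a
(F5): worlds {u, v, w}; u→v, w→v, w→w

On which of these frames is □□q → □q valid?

(F1)

This is the axiom for density; its first-order frame correspondent is ∀x ∀y (Rxy → ∃z (Rxz ∧ Rzy)).
(F1): holds.
(F2): fails — R31 but no z with R3z and Rz1.
(F3): fails — Rut but no z with Ruz and Rzt.
(F4): fails — Rda but no z with Rdz and Rza.
(F5): fails — Ruv but no z with Ruz and Rzv.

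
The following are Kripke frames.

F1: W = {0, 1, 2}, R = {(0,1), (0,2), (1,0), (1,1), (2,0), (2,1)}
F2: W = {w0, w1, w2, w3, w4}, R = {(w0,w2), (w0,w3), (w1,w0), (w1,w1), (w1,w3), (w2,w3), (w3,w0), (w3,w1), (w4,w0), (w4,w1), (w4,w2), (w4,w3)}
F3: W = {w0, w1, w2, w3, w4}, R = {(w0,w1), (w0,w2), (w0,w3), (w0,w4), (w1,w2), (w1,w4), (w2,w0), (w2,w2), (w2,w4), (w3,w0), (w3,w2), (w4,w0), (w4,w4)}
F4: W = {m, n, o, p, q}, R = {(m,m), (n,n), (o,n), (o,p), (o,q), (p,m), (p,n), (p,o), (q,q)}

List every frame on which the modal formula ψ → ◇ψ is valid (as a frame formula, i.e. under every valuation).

none

The schema corresponds to reflexivity: ∀x Rxx.
F1: fails — world 0 does not see itself.
F2: fails — world w0 does not see itself.
F3: fails — world w0 does not see itself.
F4: fails — world o does not see itself.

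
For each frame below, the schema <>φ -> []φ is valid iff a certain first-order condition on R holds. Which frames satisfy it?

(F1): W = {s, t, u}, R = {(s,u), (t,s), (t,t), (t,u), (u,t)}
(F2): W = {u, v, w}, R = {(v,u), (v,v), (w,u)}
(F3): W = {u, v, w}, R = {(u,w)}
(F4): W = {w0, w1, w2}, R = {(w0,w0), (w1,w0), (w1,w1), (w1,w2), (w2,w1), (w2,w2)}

This is the axiom for partial functionality; its first-order frame correspondent is forall x forall y forall z (Rxy & Rxz -> y = z).
(F1): fails — t sees both s and t.
(F2): fails — v sees both u and v.
(F3): ✓.
(F4): fails — w1 sees both w0 and w1.
Valid on: (F3).

(F3)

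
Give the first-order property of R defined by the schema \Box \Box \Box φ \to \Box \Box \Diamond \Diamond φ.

This is a Sahlqvist (Geach-type) schema ◇^0□^3φ → □^2◇^2φ.
Minimal-valuation argument: fix x; take any y with xR^0y and any z with xR^2z. Set V(φ) to the set of worlds R-reachable from y in exactly 3 steps. Then □^3φ holds at y, so the antecedent holds at x; validity forces ◇^2φ at z, giving a w with zR^2w and yR^3w.
First-order correspondent: \forall x \forall z (x R^2 z \to \exists w (x R^3 w \wedge z R^2 w)).

\forall x \forall z (x R^2 z \to \exists w (x R^3 w \wedge z R^2 w))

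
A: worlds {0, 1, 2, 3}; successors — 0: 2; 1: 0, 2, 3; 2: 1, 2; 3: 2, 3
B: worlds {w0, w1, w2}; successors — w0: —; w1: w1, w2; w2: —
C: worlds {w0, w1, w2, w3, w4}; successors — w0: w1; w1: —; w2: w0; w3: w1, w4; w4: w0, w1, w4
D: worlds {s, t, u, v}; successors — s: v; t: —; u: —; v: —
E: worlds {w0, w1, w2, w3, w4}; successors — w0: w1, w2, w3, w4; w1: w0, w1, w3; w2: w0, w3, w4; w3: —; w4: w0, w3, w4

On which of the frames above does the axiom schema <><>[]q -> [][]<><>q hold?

This is the axiom for a generalized confluence (Geach) condition; its first-order frame correspondent is forall x forall y forall z ((x R^2 y & x R^2 z) -> exists w (yRw & z R^2 w)).
A: satisfies the condition.
B: fails — w1R²w1, w1R²w2 but no w with w1Rw and w2R²w.
C: fails — w2R²w1, w2R²w1 but no w with w1Rw and w1R²w.
D: satisfies the condition.
E: fails — w0R²w0, w0R²w3 but no w with w0Rw and w3R²w.

A, D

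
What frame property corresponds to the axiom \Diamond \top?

seriality

◇⊤ holds at w iff w has a successor, so frame-validity of ◇⊤ is exactly seriality. Equivalently via □φ → ◇φ:
Suppose □φ→◇φ is valid. At any x set V(φ)=W. Then □φ at x, so ◇φ at x, so x has a successor.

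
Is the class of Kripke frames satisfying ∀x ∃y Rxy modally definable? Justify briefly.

Definable; □q → ◇q defines it

This is a Sahlqvist condition; the D axiom □q → ◇q defines it.
Suppose □q→◇q is valid. At any x set V(q)=W. Then □q at x, so ◇q at x, so x has a successor.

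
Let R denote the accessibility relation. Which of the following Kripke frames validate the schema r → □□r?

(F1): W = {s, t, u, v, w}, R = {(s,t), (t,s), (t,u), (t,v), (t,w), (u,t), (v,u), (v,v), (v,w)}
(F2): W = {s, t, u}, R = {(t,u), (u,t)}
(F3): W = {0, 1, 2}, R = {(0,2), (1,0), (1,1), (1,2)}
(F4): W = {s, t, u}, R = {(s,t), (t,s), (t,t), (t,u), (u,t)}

Frame correspondent (Sahlqvist): ∀x ∀z (xR²z → ∃w (x = w ∧ z = w)) — i.e. a generalized confluence (Geach) condition.
(F1): fails — sR²u but s ≠ u.
(F2): ✓.
(F3): fails — 1R²0 but 1 ≠ 0.
(F4): fails — sR²t but s ≠ t.

(F2)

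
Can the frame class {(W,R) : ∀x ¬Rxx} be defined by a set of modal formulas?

If a class were modally definable it would be closed under surjective bounded morphisms (Goldblatt–Thomason).
The 4-cycle (worlds s,t,u,v with s→t→u→v→s) is irreflexive, and the map sending every world to a single reflexive point • is a surjective bounded morphism (forth: every edge maps to (•,•); back: every world has a successor). So any modal formula valid on the 4-cycle is also valid on the reflexive point, which is not irreflexive.
Hence irreflexivity is not modally definable.

Not modally definable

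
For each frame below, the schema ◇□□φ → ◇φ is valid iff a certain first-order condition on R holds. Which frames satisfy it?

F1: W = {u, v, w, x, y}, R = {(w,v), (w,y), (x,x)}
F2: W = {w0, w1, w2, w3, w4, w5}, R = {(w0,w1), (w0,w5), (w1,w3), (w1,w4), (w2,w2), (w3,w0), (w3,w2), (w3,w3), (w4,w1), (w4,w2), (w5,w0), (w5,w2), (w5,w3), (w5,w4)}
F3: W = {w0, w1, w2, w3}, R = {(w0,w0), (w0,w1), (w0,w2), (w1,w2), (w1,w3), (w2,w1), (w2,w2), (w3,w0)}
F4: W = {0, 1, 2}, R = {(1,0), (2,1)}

F2, F3

Frame correspondent (Sahlqvist): ∀x ∀y (xRy → ∃w (yR²w ∧ xRw)) — i.e. a generalized confluence (Geach) condition.
F1: fails — wRv but no t with vR²t and wRt.
F2: holds.
F3: holds.
F4: fails — 1R0 but no w with 0R²w and 1Rw.
Valid on: F2, F3.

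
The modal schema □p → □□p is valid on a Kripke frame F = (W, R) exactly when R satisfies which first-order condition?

transitivity: ∀x ∀y ∀z (Rxy ∧ Ryz → Rxz)

Suppose □p→□□p is valid. Take Rxy, Ryz and set V(p)={w : Rxw}. Then □p at x, so □□p at x, so □p at y, so p at z, i.e. Rxz.
The converse is a direct semantic check.
So the correspondent is transitivity.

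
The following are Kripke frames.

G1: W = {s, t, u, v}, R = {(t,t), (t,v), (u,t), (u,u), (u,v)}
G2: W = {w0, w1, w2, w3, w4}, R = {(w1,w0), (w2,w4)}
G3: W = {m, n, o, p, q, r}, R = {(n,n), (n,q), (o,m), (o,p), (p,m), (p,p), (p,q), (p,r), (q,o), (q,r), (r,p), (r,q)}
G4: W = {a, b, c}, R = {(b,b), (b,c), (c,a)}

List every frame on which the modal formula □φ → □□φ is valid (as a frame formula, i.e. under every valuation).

This is the axiom for transitivity; its first-order frame correspondent is ∀x ∀y ∀z (Rxy ∧ Ryz → Rxz).
G1: holds.
G2: holds.
G3: fails — Rop and Rpr but not Ror.
G4: fails — Rbc and Rca but not Rba.
Valid on: G1, G2.

G1, G2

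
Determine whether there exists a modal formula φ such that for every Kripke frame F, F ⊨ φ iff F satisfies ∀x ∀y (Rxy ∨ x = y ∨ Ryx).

Any modally definable frame class is closed under disjoint unions.
Take 3 disjoint single-world reflexive frames: each is trivially connected, but their disjoint union has 3 worlds with no edge between distinct components, so it is not connected.
Hence connectedness of R is not modally definable.

No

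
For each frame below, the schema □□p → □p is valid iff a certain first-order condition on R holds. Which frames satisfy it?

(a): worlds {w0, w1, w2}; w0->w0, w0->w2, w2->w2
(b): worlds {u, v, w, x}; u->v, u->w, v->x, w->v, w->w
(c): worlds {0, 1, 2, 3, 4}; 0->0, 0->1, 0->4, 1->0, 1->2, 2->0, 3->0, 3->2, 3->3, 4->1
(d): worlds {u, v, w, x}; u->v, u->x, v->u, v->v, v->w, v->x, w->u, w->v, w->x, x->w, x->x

This is the axiom for density; its first-order frame correspondent is ∀x ∀y (Rxy → ∃z (Rxz ∧ Rzy)).
(a): condition met.
(b): fails — Rvx but no z with Rvz and Rzx.
(c): fails — R12 but no z with R1z and Rz2.
(d): condition met.
Valid on: (a), (d).

(a), (d)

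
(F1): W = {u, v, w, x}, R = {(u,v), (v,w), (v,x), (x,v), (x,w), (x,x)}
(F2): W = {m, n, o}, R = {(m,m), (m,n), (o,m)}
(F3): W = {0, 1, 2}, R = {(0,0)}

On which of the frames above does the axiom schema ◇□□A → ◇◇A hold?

(F3)

This is the axiom for a generalized confluence (Geach) condition; its first-order frame correspondent is ∀x ∀y (xRy → ∃w (yR²w ∧ xR²w)).
(F1): fails — vRw but no t with wR²t and vR²t.
(F2): fails — mRn but no w with nR²w and mR²w.
(F3): ✓.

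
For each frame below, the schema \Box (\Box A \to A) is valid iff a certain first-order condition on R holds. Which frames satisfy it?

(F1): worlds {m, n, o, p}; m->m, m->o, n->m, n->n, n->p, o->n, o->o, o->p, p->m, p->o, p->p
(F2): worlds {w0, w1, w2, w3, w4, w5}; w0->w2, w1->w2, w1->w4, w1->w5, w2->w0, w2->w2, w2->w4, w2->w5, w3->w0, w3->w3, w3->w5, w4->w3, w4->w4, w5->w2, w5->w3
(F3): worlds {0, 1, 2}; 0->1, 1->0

(F1)

Frame correspondent (Sahlqvist): \forall x \forall y (Rxy \to Ryy) — i.e. shift-reflexivity.
(F1): holds.
(F2): fails — Rw1w5 but not Rw5w5.
(F3): fails — R01 but not R11.
Valid on: (F1).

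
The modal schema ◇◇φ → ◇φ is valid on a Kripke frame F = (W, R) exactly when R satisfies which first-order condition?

This is frame-equivalent to □φ → □□φ (substitute ¬φ for φ and contrapose).
Suppose □φ→□□φ is valid. Take Rxy, Ryz and set V(φ)={w : Rxw}. Then □φ at x, so □□φ at x, so □φ at y, so φ at z, i.e. Rxz.

transitivity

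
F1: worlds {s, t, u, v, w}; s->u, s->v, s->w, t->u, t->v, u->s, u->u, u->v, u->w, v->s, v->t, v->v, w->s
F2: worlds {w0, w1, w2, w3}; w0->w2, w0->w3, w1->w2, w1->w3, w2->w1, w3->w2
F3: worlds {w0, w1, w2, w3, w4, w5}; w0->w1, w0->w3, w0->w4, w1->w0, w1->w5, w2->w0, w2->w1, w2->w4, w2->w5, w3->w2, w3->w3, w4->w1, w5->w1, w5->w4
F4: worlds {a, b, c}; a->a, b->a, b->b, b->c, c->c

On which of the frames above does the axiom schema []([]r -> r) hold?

The schema corresponds to shift-reflexivity: forall x forall y (Rxy -> Ryy).
F1: fails — Ruw but not Rww.
F2: fails — Rw1w2 but not Rw2w2.
F3: fails — Rw1w5 but not Rw5w5.
F4: condition met.
Valid on: F4.

F4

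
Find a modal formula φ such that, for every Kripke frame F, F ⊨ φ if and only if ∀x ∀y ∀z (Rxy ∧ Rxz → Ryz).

◇q → □◇q

This is the Euclidean property; the standard corresponding axiom is 5: ◇q → □◇q.
Suppose ◇q→□◇q is valid. Take Rxy, Rxz and set V(q)={y}. Then ◇q at x, so □◇q at x, so ◇q at z, so some w with Rzw has q; w=y, i.e. Rzy. By symmetry of the argument, Ryz.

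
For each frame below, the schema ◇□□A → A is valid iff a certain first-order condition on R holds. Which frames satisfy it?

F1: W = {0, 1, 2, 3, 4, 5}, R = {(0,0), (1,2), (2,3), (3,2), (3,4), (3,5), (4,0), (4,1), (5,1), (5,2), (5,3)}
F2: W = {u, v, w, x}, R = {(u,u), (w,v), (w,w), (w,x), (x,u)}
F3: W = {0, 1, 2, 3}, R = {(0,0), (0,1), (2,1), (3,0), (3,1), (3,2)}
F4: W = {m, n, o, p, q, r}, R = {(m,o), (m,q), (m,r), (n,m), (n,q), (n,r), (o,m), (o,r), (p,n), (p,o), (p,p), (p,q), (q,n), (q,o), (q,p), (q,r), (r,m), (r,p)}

none

This is the axiom for a generalized confluence (Geach) condition; its first-order frame correspondent is ∀x ∀y (xRy → ∃w (yR²w ∧ x = w)).
F1: fails — 1R2 but no w with 2R²w and 1=w.
F2: fails — wRv but no t with vR²t and w=t.
F3: fails — 0R1 but no w with 1R²w and 0=w.
F4: fails — mRr but no w with rR²w and m=w.
Valid on no frame.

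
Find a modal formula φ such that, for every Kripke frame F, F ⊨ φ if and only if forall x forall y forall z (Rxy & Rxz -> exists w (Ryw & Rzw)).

◇□q → □◇q

A defining formula is ◇□q → □◇q (the .2 axiom).
Suppose ◇□q→□◇q is valid. Take Rxy, Rxz and set V(q)={w : Ryw}. Then □q at y so ◇□q at x, so □◇q at x, so ◇q at z, giving w with Rzw and Ryw.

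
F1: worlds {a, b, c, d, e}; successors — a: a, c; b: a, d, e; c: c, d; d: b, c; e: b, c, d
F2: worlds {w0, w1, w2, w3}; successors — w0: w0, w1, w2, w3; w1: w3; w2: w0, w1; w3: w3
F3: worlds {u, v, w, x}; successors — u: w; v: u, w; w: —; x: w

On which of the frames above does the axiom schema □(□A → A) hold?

This is the axiom for shift-reflexivity; its first-order frame correspondent is ∀x ∀y (Rxy → Ryy).
F1: fails — Reb but not Rbb.
F2: fails — Rw0w1 but not Rw1w1.
F3: fails — Rxw but not Rww.
Valid on no frame.

none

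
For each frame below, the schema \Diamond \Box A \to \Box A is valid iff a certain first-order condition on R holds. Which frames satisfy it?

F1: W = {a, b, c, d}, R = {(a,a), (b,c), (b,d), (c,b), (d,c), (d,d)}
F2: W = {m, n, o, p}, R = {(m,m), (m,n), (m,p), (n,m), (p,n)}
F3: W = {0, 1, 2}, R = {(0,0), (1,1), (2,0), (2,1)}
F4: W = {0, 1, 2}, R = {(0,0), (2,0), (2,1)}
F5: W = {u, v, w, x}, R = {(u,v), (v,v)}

F5

The schema corresponds to the Euclidean property: \forall x \forall y \forall z (Rxy \wedge Rxz \to Ryz).
F1: fails — Rbc and Rbc but not Rcc.
F2: fails — Rmn and Rmn but not Rnn.
F3: fails — R20 and R21 but not R01.
F4: fails — R20 and R21 but not R01.
F5: ✓.
Valid on: F5.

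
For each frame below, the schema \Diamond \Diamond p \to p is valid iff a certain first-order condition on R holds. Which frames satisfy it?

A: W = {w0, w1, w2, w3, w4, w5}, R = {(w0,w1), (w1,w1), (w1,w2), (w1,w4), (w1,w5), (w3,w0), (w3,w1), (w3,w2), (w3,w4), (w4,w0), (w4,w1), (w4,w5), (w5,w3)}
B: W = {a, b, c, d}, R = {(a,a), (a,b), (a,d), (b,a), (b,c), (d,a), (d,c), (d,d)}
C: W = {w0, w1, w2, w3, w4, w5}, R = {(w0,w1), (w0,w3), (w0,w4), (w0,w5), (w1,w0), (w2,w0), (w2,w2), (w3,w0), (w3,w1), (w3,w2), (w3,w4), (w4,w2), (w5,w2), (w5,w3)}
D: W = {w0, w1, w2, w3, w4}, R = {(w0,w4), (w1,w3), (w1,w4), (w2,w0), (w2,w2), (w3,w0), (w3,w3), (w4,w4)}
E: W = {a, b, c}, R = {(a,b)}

E

This is the axiom for a generalized confluence (Geach) condition; its first-order frame correspondent is \forall x \forall y (x R^2 y \to \exists w (y = w \wedge x = w)).
A: fails — w0R²w1 but w1 ≠ w0.
B: fails — aR²b but b ≠ a.
C: fails — w0R²w1 but w1 ≠ w0.
D: fails — w0R²w4 but w4 ≠ w0.
E: holds.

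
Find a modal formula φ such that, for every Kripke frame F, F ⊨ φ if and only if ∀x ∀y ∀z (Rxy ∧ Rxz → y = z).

A defining formula is ◇ψ → □ψ (the CD axiom).
Suppose ◇ψ→□ψ is valid. Take Rxy, Rxz and set V(ψ)={y}. Then ◇ψ at x, so □ψ at x, so ψ at z, i.e. z=y.

◇ψ → □ψ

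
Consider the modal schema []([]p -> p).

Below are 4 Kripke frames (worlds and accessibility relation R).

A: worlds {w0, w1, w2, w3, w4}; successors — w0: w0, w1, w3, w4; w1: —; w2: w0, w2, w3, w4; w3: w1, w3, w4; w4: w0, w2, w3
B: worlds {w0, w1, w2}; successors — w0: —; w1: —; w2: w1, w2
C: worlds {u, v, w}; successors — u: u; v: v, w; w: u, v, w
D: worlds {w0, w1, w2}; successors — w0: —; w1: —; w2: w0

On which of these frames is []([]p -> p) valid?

C

The schema corresponds to shift-reflexivity: forall x forall y (Rxy -> Ryy).
A: fails — Rw0w4 but not Rw4w4.
B: fails — Rw2w1 but not Rw1w1.
C: ✓.
D: fails — Rw2w0 but not Rw0w0.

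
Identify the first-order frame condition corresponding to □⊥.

□⊥ is valid iff no world has any successor (otherwise □⊥ fails at any world with one).

emptiness of R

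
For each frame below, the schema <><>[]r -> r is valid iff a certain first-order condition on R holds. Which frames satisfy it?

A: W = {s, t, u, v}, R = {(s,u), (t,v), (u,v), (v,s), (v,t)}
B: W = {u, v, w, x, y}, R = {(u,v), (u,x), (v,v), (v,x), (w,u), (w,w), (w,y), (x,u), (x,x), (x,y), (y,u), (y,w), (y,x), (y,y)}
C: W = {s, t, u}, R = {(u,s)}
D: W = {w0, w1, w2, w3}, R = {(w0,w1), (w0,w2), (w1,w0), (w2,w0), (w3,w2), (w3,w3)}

The schema corresponds to a generalized confluence (Geach) condition: forall x forall y (x R^2 y -> exists w (yRw & x = w)).
A: fails — tR²s but no w with sRw and t=w.
B: fails — uR²u but no t with uRt and u=t.
C: ✓.
D: fails — w0R²w0 but no w with w0Rw and w0=w.

C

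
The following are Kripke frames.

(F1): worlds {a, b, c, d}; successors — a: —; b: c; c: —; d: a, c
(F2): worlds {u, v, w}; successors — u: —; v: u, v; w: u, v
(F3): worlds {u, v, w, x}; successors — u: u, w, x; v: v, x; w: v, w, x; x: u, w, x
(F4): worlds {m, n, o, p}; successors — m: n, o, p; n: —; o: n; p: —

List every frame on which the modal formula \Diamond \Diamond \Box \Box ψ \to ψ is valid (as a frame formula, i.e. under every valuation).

(F1), (F3)

Frame correspondent (Sahlqvist): \forall x \forall y (x R^2 y \to \exists w (y R^2 w \wedge x = w)) — i.e. a generalized confluence (Geach) condition.
(F1): condition met.
(F2): fails — vR²u but no t with uR²t and v=t.
(F3): condition met.
(F4): fails — mR²n but no w with nR²w and m=w.
Valid on: (F1), (F3).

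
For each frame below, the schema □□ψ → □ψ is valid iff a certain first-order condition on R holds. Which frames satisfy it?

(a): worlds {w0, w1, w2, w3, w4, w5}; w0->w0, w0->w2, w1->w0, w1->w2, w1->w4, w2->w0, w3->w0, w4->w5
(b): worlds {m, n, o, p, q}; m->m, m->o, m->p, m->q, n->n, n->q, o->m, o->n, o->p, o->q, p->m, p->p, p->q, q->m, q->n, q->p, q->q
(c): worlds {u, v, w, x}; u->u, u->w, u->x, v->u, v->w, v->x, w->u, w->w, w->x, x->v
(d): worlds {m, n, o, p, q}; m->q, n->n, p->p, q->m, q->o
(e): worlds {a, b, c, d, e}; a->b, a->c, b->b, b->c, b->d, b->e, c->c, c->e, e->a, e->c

(b)

The schema corresponds to density: ∀x ∀y (Rxy → ∃z (Rxz ∧ Rzy)).
(a): fails — Rw4w5 but no z with Rw4z and Rzw5.
(b): satisfies the condition.
(c): fails — Rxv but no z with Rxz and Rzv.
(d): fails — Rqm but no z with Rqz and Rzm.
(e): fails — Rea but no z with Rez and Rza.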